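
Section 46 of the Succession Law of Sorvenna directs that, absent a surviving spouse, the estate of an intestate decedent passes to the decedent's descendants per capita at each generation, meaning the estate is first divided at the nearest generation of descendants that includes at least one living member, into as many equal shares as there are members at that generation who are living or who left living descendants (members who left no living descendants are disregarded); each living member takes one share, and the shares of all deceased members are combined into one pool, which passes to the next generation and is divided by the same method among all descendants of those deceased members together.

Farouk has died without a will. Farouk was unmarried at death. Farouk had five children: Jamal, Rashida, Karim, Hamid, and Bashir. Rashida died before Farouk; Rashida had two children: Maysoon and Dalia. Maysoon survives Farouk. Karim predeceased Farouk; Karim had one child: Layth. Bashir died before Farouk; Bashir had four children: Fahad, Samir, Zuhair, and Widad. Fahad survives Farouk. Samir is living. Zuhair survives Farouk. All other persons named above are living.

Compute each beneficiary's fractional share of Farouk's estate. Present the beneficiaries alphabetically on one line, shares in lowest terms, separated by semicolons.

There is no surviving spouse, so the entire estate passes to Farouk's descendants per capita at each generation.
At generation 1 (Jamal, Rashida, Karim, Hamid, Bashir) there are 5 shares of (1)/5 = 1/5 each.
Living: Jamal and Hamid — each takes 1/5.
Deceased: Rashida, Karim, and Bashir. Their combined 3/5 is pooled and carried to generation 2.
At generation 2 (Maysoon, Dalia, Layth, Fahad, Samir, Zuhair, Widad) there are 7 shares of (3/5)/7 = 3/35 each.
Living: Maysoon, Dalia, Layth, Fahad, Samir, Zuhair, and Widad — each takes 3/35.

Dalia 3/35; Fahad 3/35; Hamid 1/5; Jamal 1/5; Layth 3/35; Maysoon 3/35; Samir 3/35; Widad 3/35; Zuhair 3/35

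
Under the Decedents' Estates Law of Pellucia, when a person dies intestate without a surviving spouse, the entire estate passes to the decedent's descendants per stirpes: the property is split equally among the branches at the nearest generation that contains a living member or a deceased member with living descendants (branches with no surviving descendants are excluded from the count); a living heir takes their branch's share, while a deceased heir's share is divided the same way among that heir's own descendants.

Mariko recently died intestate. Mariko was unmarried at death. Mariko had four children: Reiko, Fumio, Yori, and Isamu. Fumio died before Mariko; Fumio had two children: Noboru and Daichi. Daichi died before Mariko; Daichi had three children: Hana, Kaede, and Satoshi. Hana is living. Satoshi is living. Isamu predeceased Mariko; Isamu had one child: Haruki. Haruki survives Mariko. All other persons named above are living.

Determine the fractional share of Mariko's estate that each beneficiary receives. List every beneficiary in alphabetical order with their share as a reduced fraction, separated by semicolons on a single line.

Hana 1/24; Haruki 1/4; Kaede 1/24; Noboru 1/8; Reiko 1/4; Satoshi 1/24; Yori 1/4

There is no surviving spouse, so the entire estate passes to Mariko's descendants per stirpes.
The estate is divided into 4 equal shares of 1/4 among Reiko, Fumio, Yori, Isamu.
Reiko is living and takes 1/4.
Fumio predeceased; the 1/4 allotted to Fumio's branch passes to Fumio's issue by representation.
The 1/4 is divided into 2 equal shares of 1/8 among Noboru, Daichi.
Noboru is living and takes 1/8.
Daichi predeceased; the 1/8 allotted to Daichi's branch passes to Daichi's issue by representation.
The 1/8 is divided into 3 equal shares of 1/24 among Hana, Kaede, Satoshi.
Hana is living and takes 1/24.
Kaede is living and takes 1/24.
Satoshi is living and takes 1/24.
Yori is living and takes 1/4.
Isamu predeceased; the 1/4 allotted to Isamu's branch passes to Isamu's issue by representation.
Haruki is the sole taker at this level and receives the full 1/4.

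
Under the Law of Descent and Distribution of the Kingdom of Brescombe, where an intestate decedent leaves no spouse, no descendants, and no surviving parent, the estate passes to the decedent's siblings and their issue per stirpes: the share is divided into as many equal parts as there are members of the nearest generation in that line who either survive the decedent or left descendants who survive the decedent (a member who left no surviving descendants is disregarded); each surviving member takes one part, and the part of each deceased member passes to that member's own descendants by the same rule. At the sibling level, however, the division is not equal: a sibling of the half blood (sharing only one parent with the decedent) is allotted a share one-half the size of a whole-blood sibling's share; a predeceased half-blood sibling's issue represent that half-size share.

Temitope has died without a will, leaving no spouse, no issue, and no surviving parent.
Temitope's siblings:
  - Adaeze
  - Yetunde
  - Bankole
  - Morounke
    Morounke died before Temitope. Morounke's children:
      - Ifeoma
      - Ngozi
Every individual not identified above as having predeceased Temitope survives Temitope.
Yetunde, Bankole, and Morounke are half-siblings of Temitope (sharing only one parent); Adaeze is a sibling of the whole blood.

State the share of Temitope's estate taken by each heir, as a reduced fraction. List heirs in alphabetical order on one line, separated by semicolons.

No spouse, descendants, or parent survives, so the estate passes to Temitope's siblings per stirpes.
Half-blood siblings count for one-half the weight of whole-blood siblings at the initial division.
Dividing 1 in proportion to weights (total weight 5/2): Adaeze (weight 1) → 2/5; Yetunde (weight 1/2) → 1/5; Bankole (weight 1/2) → 1/5; Morounke (weight 1/2) → 1/5.
Adaeze is living and takes 2/5.
Yetunde is living and takes 1/5.
Bankole is living and takes 1/5.
Morounke predeceased; the 1/5 allotted to Morounke's branch passes to Morounke's issue by representation.
The 1/5 is divided into 2 equal shares of 1/10 among Ifeoma, Ngozi.
Ifeoma is living and takes 1/10.
Ngozi is living and takes 1/10.

Adaeze 2/5; Bankole 1/5; Ifeoma 1/10; Ngozi 1/10; Yetunde 1/5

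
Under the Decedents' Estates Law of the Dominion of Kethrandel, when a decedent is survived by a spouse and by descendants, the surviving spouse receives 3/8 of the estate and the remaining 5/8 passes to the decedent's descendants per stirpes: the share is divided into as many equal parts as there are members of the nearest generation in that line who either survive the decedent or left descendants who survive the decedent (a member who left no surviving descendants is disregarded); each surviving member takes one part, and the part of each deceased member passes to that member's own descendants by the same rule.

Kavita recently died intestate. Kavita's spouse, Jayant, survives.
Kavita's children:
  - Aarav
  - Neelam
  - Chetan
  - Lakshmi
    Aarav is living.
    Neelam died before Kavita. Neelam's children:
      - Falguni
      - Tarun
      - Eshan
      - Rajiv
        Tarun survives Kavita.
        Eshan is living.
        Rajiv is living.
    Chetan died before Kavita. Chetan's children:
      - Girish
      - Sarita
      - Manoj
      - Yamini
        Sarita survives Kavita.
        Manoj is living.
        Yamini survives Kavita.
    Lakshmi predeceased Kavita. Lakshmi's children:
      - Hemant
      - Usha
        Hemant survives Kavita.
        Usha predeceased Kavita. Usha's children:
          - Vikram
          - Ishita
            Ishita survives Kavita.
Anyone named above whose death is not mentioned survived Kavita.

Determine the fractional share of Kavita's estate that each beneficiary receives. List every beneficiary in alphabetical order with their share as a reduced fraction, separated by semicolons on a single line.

Aarav 5/32; Eshan 5/128; Falguni 5/128; Girish 5/128; Hemant 5/64; Ishita 5/128; Jayant 3/8; Manoj 5/128; Rajiv 5/128; Sarita 5/128; Tarun 5/128; Vikram 5/128; Yamini 5/128

Jayant, as surviving spouse, takes 3/8.
The remaining 5/8 passes to Kavita's descendants per stirpes.
The 5/8 is divided into 4 equal shares of 5/32 among Aarav, Neelam, Chetan, Lakshmi.
Aarav is living and takes 5/32.
Neelam predeceased; the 5/32 allotted to Neelam's branch passes to Neelam's issue by representation.
The 5/32 is divided into 4 equal shares of 5/128 among Falguni, Tarun, Eshan, Rajiv.
Falguni is living and takes 5/128.
Tarun is living and takes 5/128.
Eshan is living and takes 5/128.
Rajiv is living and takes 5/128.
Chetan predeceased; the 5/32 allotted to Chetan's branch passes to Chetan's issue by representation.
The 5/32 is divided into 4 equal shares of 5/128 among Girish, Sarita, Manoj, Yamini.
Girish is living and takes 5/128.
Sarita is living and takes 5/128.
Manoj is living and takes 5/128.
Yamini is living and takes 5/128.
Lakshmi predeceased; the 5/32 allotted to Lakshmi's branch passes to Lakshmi's issue by representation.
The 5/32 is divided into 2 equal shares of 5/64 among Hemant, Usha.
Hemant is living and takes 5/64.
Usha predeceased; the 5/64 allotted to Usha's branch passes to Usha's issue by representation.
The 5/64 is divided into 2 equal shares of 5/128 among Vikram, Ishita.
Vikram is living and takes 5/128.
Ishita is living and takes 5/128.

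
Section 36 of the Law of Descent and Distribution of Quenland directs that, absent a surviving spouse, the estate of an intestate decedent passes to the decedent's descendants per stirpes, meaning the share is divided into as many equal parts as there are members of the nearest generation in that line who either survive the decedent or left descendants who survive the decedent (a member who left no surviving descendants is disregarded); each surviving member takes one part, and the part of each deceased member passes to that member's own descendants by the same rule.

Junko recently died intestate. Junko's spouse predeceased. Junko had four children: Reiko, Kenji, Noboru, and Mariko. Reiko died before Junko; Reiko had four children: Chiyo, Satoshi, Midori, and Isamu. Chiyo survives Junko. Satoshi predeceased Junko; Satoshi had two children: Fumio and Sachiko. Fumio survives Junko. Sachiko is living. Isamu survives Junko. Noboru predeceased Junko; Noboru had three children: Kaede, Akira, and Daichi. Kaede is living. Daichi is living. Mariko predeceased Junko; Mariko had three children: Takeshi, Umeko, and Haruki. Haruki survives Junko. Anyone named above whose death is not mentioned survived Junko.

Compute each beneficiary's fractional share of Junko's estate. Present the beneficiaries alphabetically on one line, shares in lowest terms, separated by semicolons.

Akira 1/12; Chiyo 1/16; Daichi 1/12; Fumio 1/32; Haruki 1/12; Isamu 1/16; Kaede 1/12; Kenji 1/4; Midori 1/16; Sachiko 1/32; Takeshi 1/12; Umeko 1/12

There is no surviving spouse, so the entire estate passes to Junko's descendants per stirpes.
The estate is divided into 4 equal shares of 1/4 among Reiko, Kenji, Noboru, Mariko.
Reiko predeceased; the 1/4 allotted to Reiko's branch passes to Reiko's issue by representation.
The 1/4 is divided into 4 equal shares of 1/16 among Chiyo, Satoshi, Midori, Isamu.
Chiyo is living and takes 1/16.
Satoshi predeceased; the 1/16 allotted to Satoshi's branch passes to Satoshi's issue by representation.
The 1/16 is divided into 2 equal shares of 1/32 among Fumio, Sachiko.
Fumio is living and takes 1/32.
Sachiko is living and takes 1/32.
Midori is living and takes 1/16.
Isamu is living and takes 1/16.
Kenji is living and takes 1/4.
Noboru predeceased; the 1/4 allotted to Noboru's branch passes to Noboru's issue by representation.
The 1/4 is divided into 3 equal shares of 1/12 among Kaede, Akira, Daichi.
Kaede is living and takes 1/12.
Akira is living and takes 1/12.
Daichi is living and takes 1/12.
Mariko predeceased; the 1/4 allotted to Mariko's branch passes to Mariko's issue by representation.
The 1/4 is divided into 3 equal shares of 1/12 among Takeshi, Umeko, Haruki.
Takeshi is living and takes 1/12.
Umeko is living and takes 1/12.
Haruki is living and takes 1/12.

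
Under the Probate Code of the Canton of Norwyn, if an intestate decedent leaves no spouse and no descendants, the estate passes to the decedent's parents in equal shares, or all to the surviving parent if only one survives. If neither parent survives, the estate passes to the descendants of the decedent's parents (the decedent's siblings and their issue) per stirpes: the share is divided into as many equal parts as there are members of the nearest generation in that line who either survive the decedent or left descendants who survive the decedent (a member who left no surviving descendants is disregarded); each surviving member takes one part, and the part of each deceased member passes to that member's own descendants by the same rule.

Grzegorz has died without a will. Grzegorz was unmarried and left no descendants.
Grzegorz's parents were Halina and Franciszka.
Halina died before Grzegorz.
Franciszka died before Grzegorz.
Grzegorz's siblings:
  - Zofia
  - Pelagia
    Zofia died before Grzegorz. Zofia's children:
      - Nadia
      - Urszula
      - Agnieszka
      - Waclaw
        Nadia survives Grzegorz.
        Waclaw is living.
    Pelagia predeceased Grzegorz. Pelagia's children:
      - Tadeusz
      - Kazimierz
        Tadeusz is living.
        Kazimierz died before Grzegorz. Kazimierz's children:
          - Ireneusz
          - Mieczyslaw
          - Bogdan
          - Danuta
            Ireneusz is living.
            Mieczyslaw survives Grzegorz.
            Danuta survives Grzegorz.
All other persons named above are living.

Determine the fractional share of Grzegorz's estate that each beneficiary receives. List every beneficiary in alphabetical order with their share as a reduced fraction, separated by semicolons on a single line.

Neither parent survives and there are no descendants, so the estate passes to Grzegorz's siblings and their issue per stirpes.
The estate is divided into 2 equal shares of 1/2 among Zofia, Pelagia.
Zofia predeceased; the 1/2 allotted to Zofia's branch passes to Zofia's issue by representation.
The 1/2 is divided into 4 equal shares of 1/8 among Nadia, Urszula, Agnieszka, Waclaw.
Nadia is living and takes 1/8.
Urszula is living and takes 1/8.
Agnieszka is living and takes 1/8.
Waclaw is living and takes 1/8.
Pelagia predeceased; the 1/2 allotted to Pelagia's branch passes to Pelagia's issue by representation.
The 1/2 is divided into 2 equal shares of 1/4 among Tadeusz, Kazimierz.
Tadeusz is living and takes 1/4.
Kazimierz predeceased; the 1/4 allotted to Kazimierz's branch passes to Kazimierz's issue by representation.
The 1/4 is divided into 4 equal shares of 1/16 among Ireneusz, Mieczyslaw, Bogdan, Danuta.
Ireneusz is living and takes 1/16.
Mieczyslaw is living and takes 1/16.
Bogdan is living and takes 1/16.
Danuta is living and takes 1/16.

Agnieszka 1/8; Bogdan 1/16; Danuta 1/16; Ireneusz 1/16; Mieczyslaw 1/16; Nadia 1/8; Tadeusz 1/4; Urszula 1/8; Waclaw 1/8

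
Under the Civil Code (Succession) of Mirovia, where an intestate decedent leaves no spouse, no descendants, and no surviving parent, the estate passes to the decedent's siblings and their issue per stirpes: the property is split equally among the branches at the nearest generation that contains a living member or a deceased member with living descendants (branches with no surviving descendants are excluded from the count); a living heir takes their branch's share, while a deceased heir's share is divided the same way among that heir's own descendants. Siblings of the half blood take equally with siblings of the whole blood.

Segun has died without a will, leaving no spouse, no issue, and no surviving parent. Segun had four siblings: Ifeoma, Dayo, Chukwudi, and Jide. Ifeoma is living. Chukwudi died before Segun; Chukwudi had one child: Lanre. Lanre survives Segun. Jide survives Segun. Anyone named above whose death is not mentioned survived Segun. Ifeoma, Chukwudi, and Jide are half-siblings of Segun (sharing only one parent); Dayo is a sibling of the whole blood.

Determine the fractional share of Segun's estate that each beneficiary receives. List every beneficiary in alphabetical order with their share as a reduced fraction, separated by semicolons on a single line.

No spouse, descendants, or parent survives, so the estate passes to Segun's siblings per stirpes.
Half-blood and whole-blood siblings take equally under the stated rule.
The estate is divided into 4 equal shares of 1/4 among Ifeoma, Dayo, Chukwudi, Jide.
Ifeoma is living and takes 1/4.
Dayo is living and takes 1/4.
Chukwudi predeceased; the 1/4 allotted to Chukwudi's branch passes to Chukwudi's issue by representation.
Lanre is the sole taker at this level and receives the full 1/4.
Jide is living and takes 1/4.

Dayo 1/4; Ifeoma 1/4; Jide 1/4; Lanre 1/4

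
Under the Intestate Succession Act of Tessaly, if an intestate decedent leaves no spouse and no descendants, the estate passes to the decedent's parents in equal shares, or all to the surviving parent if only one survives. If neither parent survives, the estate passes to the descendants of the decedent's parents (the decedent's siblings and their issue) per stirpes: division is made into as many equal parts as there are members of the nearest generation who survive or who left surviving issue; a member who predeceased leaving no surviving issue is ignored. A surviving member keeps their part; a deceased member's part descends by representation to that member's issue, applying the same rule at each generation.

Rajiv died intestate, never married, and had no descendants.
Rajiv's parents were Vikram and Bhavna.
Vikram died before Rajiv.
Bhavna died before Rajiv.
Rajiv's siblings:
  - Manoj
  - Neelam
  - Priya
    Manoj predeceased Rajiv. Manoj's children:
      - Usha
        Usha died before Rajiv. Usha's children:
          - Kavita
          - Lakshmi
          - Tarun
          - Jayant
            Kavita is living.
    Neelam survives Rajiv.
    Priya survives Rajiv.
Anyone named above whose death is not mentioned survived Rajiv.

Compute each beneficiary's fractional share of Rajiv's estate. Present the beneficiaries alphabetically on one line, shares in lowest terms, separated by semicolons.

Jayant 1/12; Kavita 1/12; Lakshmi 1/12; Neelam 1/3; Priya 1/3; Tarun 1/12

Neither parent survives and there are no descendants, so the estate passes to Rajiv's siblings and their issue per stirpes.
The estate is divided into 3 equal shares of 1/3 among Manoj, Neelam, Priya.
Manoj predeceased; the 1/3 allotted to Manoj's branch passes to Manoj's issue by representation.
Usha's line is the sole branch at this level, so the full 1/3 passes to Usha's issue by representation.
The 1/3 is divided into 4 equal shares of 1/12 among Kavita, Lakshmi, Tarun, Jayant.
Kavita is living and takes 1/12.
Lakshmi is living and takes 1/12.
Tarun is living and takes 1/12.
Jayant is living and takes 1/12.
Neelam is living and takes 1/3.
Priya is living and takes 1/3.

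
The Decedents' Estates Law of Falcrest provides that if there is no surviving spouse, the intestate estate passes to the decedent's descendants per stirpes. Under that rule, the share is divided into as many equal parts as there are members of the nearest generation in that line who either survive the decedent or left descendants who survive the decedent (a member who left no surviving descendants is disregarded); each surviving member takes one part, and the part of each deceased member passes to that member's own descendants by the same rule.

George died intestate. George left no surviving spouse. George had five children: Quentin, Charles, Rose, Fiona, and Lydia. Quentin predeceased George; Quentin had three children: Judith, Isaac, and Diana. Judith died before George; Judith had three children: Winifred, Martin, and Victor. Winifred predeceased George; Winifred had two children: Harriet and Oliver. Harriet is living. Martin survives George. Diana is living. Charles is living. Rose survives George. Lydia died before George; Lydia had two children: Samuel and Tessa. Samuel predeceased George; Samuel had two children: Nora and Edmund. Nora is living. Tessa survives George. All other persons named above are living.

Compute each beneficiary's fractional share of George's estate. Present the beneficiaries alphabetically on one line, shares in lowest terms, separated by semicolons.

There is no surviving spouse, so the entire estate passes to George's descendants per stirpes.
The estate is divided into 5 equal shares of 1/5 among Quentin, Charles, Rose, Fiona, Lydia.
Quentin predeceased; the 1/5 allotted to Quentin's branch passes to Quentin's issue by representation.
The 1/5 is divided into 3 equal shares of 1/15 among Judith, Isaac, Diana.
Judith predeceased; the 1/15 allotted to Judith's branch passes to Judith's issue by representation.
The 1/15 is divided into 3 equal shares of 1/45 among Winifred, Martin, Victor.
Winifred predeceased; the 1/45 allotted to Winifred's branch passes to Winifred's issue by representation.
The 1/45 is divided into 2 equal shares of 1/90 among Harriet, Oliver.
Harriet is living and takes 1/90.
Oliver is living and takes 1/90.
Martin is living and takes 1/45.
Victor is living and takes 1/45.
Isaac is living and takes 1/15.
Diana is living and takes 1/15.
Charles is living and takes 1/5.
Rose is living and takes 1/5.
Fiona is living and takes 1/5.
Lydia predeceased; the 1/5 allotted to Lydia's branch passes to Lydia's issue by representation.
The 1/5 is divided into 2 equal shares of 1/10 among Samuel, Tessa.
Samuel predeceased; the 1/10 allotted to Samuel's branch passes to Samuel's issue by representation.
The 1/10 is divided into 2 equal shares of 1/20 among Nora, Edmund.
Nora is living and takes 1/20.
Edmund is living and takes 1/20.
Tessa is living and takes 1/10.

Charles 1/5; Diana 1/15; Edmund 1/20; Fiona 1/5; Harriet 1/90; Isaac 1/15; Martin 1/45; Nora 1/20; Oliver 1/90; Rose 1/5; Tessa 1/10; Victor 1/45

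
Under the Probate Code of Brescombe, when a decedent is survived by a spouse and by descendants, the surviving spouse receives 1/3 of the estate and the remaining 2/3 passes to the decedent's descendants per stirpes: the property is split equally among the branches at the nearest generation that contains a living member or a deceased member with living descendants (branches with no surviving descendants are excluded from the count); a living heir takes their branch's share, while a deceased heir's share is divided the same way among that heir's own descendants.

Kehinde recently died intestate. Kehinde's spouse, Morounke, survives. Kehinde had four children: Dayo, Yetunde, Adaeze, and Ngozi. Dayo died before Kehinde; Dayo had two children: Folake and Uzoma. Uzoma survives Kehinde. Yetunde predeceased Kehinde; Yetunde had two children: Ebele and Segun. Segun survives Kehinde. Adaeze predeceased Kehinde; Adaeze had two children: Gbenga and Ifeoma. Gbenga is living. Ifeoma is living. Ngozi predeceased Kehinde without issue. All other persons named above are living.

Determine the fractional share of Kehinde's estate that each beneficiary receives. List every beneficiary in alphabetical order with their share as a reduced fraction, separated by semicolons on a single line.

Morounke, as surviving spouse, takes 1/3.
The remaining 2/3 passes to Kehinde's descendants per stirpes.
Ngozi left no surviving issue, so that branch lapses and is disregarded.
The 2/3 is divided into 3 equal shares of 2/9 among Dayo, Yetunde, Adaeze.
Dayo predeceased; the 2/9 allotted to Dayo's branch passes to Dayo's issue by representation.
The 2/9 is divided into 2 equal shares of 1/9 among Folake, Uzoma.
Folake is living and takes 1/9.
Uzoma is living and takes 1/9.
Yetunde predeceased; the 2/9 allotted to Yetunde's branch passes to Yetunde's issue by representation.
The 2/9 is divided into 2 equal shares of 1/9 among Ebele, Segun.
Ebele is living and takes 1/9.
Segun is living and takes 1/9.
Adaeze predeceased; the 2/9 allotted to Adaeze's branch passes to Adaeze's issue by representation.
The 2/9 is divided into 2 equal shares of 1/9 among Gbenga, Ifeoma.
Gbenga is living and takes 1/9.
Ifeoma is living and takes 1/9.

Ebele 1/9; Folake 1/9; Gbenga 1/9; Ifeoma 1/9; Morounke 1/3; Segun 1/9; Uzoma 1/9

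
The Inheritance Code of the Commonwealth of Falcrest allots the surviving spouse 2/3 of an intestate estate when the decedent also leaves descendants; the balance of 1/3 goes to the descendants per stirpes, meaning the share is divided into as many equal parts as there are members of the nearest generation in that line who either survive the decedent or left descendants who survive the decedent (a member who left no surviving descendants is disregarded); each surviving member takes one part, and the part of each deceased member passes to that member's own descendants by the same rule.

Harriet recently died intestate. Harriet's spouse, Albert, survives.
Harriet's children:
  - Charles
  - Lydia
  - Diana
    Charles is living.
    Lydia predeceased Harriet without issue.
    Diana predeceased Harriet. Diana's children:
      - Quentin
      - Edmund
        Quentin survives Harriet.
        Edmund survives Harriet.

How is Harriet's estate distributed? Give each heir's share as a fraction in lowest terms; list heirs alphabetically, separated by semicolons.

Albert, as surviving spouse, takes 2/3.
The remaining 1/3 passes to Harriet's descendants per stirpes.
Lydia left no surviving issue, so that branch lapses and is disregarded.
The 1/3 is divided into 2 equal shares of 1/6 among Charles, Diana.
Charles is living and takes 1/6.
Diana predeceased; the 1/6 allotted to Diana's branch passes to Diana's issue by representation.
The 1/6 is divided into 2 equal shares of 1/12 among Quentin, Edmund.
Quentin is living and takes 1/12.
Edmund is living and takes 1/12.

Albert 2/3; Charles 1/6; Edmund 1/12; Quentin 1/12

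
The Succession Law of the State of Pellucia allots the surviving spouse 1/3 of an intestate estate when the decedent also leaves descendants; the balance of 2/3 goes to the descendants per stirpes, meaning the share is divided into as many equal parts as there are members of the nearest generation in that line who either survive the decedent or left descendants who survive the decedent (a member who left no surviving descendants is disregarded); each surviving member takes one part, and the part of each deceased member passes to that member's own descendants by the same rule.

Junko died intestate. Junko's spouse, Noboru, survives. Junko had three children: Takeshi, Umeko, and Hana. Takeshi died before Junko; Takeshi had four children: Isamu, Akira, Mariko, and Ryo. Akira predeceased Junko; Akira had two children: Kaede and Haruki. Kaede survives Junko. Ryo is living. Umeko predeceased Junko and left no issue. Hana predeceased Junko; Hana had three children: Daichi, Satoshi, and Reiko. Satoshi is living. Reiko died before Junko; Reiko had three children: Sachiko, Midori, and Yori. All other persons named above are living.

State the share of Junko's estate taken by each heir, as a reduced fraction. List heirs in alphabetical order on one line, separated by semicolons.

Daichi 1/9; Haruki 1/24; Isamu 1/12; Kaede 1/24; Mariko 1/12; Midori 1/27; Noboru 1/3; Ryo 1/12; Sachiko 1/27; Satoshi 1/9; Yori 1/27

Noboru, as surviving spouse, takes 1/3.
The remaining 2/3 passes to Junko's descendants per stirpes.
Umeko left no surviving issue, so that branch lapses and is disregarded.
The 2/3 is divided into 2 equal shares of 1/3 among Takeshi, Hana.
Takeshi predeceased; the 1/3 allotted to Takeshi's branch passes to Takeshi's issue by representation.
The 1/3 is divided into 4 equal shares of 1/12 among Isamu, Akira, Mariko, Ryo.
Isamu is living and takes 1/12.
Akira predeceased; the 1/12 allotted to Akira's branch passes to Akira's issue by representation.
The 1/12 is divided into 2 equal shares of 1/24 among Kaede, Haruki.
Kaede is living and takes 1/24.
Haruki is living and takes 1/24.
Mariko is living and takes 1/12.
Ryo is living and takes 1/12.
Hana predeceased; the 1/3 allotted to Hana's branch passes to Hana's issue by representation.
The 1/3 is divided into 3 equal shares of 1/9 among Daichi, Satoshi, Reiko.
Daichi is living and takes 1/9.
Satoshi is living and takes 1/9.
Reiko predeceased; the 1/9 allotted to Reiko's branch passes to Reiko's issue by representation.
The 1/9 is divided into 3 equal shares of 1/27 among Sachiko, Midori, Yori.
Sachiko is living and takes 1/27.
Midori is living and takes 1/27.
Yori is living and takes 1/27.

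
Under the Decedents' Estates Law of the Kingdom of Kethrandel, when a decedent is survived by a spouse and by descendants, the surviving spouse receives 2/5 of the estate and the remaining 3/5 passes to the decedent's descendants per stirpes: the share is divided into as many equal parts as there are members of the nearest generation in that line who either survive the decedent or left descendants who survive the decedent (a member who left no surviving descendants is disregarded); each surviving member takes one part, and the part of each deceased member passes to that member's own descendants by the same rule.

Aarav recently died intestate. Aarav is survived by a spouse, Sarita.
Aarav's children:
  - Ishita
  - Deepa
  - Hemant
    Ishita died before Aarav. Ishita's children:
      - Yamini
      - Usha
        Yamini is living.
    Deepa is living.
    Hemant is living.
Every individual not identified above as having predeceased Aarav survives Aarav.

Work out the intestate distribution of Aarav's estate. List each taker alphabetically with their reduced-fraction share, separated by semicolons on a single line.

Deepa 1/5; Hemant 1/5; Sarita 2/5; Usha 1/10; Yamini 1/10

Sarita, as surviving spouse, takes 2/5.
The remaining 3/5 passes to Aarav's descendants per stirpes.
The 3/5 is divided into 3 equal shares of 1/5 among Ishita, Deepa, Hemant.
Ishita predeceased; the 1/5 allotted to Ishita's branch passes to Ishita's issue by representation.
The 1/5 is divided into 2 equal shares of 1/10 among Yamini, Usha.
Yamini is living and takes 1/10.
Usha is living and takes 1/10.
Deepa is living and takes 1/5.
Hemant is living and takes 1/5.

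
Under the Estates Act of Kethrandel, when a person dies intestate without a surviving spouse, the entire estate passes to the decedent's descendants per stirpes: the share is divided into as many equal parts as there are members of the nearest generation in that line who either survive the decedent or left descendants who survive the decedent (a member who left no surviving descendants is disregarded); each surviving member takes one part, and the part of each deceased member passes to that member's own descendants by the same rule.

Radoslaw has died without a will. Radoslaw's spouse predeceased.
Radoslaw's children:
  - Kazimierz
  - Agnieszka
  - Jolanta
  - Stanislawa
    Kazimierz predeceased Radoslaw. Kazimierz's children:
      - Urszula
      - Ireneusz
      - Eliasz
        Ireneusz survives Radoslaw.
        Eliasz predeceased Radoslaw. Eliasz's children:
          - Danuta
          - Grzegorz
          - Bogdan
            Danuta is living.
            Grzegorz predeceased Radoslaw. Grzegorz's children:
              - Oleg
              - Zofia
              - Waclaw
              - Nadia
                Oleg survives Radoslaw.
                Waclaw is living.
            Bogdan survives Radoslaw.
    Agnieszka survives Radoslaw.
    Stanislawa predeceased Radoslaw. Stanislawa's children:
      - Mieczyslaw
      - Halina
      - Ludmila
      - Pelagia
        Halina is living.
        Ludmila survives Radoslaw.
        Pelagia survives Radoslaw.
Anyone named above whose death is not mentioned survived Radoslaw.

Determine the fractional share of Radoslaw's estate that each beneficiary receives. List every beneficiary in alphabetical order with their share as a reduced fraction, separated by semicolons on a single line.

Agnieszka 1/4; Bogdan 1/36; Danuta 1/36; Halina 1/16; Ireneusz 1/12; Jolanta 1/4; Ludmila 1/16; Mieczyslaw 1/16; Nadia 1/144; Oleg 1/144; Pelagia 1/16; Urszula 1/12; Waclaw 1/144; Zofia 1/144

There is no surviving spouse, so the entire estate passes to Radoslaw's descendants per stirpes.
The estate is divided into 4 equal shares of 1/4 among Kazimierz, Agnieszka, Jolanta, Stanislawa.
Kazimierz predeceased; the 1/4 allotted to Kazimierz's branch passes to Kazimierz's issue by representation.
The 1/4 is divided into 3 equal shares of 1/12 among Urszula, Ireneusz, Eliasz.
Urszula is living and takes 1/12.
Ireneusz is living and takes 1/12.
Eliasz predeceased; the 1/12 allotted to Eliasz's branch passes to Eliasz's issue by representation.
The 1/12 is divided into 3 equal shares of 1/36 among Danuta, Grzegorz, Bogdan.
Danuta is living and takes 1/36.
Grzegorz predeceased; the 1/36 allotted to Grzegorz's branch passes to Grzegorz's issue by representation.
The 1/36 is divided into 4 equal shares of 1/144 among Oleg, Zofia, Waclaw, Nadia.
Oleg is living and takes 1/144.
Zofia is living and takes 1/144.
Waclaw is living and takes 1/144.
Nadia is living and takes 1/144.
Bogdan is living and takes 1/36.
Agnieszka is living and takes 1/4.
Jolanta is living and takes 1/4.
Stanislawa predeceased; the 1/4 allotted to Stanislawa's branch passes to Stanislawa's issue by representation.
The 1/4 is divided into 4 equal shares of 1/16 among Mieczyslaw, Halina, Ludmila, Pelagia.
Mieczyslaw is living and takes 1/16.
Halina is living and takes 1/16.
Ludmila is living and takes 1/16.
Pelagia is living and takes 1/16.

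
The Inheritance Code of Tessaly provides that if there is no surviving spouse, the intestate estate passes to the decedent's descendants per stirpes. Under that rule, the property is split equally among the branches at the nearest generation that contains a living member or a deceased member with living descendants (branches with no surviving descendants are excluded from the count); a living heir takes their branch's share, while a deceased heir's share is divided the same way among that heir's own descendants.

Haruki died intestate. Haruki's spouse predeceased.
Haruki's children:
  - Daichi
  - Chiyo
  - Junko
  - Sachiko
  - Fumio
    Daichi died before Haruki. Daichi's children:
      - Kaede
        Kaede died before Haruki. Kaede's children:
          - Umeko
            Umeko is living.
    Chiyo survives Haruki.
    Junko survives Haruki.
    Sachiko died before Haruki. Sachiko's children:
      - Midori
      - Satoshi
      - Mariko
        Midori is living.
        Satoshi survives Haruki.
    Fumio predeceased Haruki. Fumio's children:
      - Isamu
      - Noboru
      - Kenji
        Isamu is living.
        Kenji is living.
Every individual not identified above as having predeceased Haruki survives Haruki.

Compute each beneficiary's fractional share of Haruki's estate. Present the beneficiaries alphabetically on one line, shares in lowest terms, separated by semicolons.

There is no surviving spouse, so the entire estate passes to Haruki's descendants per stirpes.
The estate is divided into 5 equal shares of 1/5 among Daichi, Chiyo, Junko, Sachiko, Fumio.
Daichi predeceased; the 1/5 allotted to Daichi's branch passes to Daichi's issue by representation.
Kaede's line is the sole branch at this level, so the full 1/5 passes to Kaede's issue by representation.
Umeko is the sole taker at this level and receives the full 1/5.
Chiyo is living and takes 1/5.
Junko is living and takes 1/5.
Sachiko predeceased; the 1/5 allotted to Sachiko's branch passes to Sachiko's issue by representation.
The 1/5 is divided into 3 equal shares of 1/15 among Midori, Satoshi, Mariko.
Midori is living and takes 1/15.
Satoshi is living and takes 1/15.
Mariko is living and takes 1/15.
Fumio predeceased; the 1/5 allotted to Fumio's branch passes to Fumio's issue by representation.
The 1/5 is divided into 3 equal shares of 1/15 among Isamu, Noboru, Kenji.
Isamu is living and takes 1/15.
Noboru is living and takes 1/15.
Kenji is living and takes 1/15.

Chiyo 1/5; Isamu 1/15; Junko 1/5; Kenji 1/15; Mariko 1/15; Midori 1/15; Noboru 1/15; Satoshi 1/15; Umeko 1/5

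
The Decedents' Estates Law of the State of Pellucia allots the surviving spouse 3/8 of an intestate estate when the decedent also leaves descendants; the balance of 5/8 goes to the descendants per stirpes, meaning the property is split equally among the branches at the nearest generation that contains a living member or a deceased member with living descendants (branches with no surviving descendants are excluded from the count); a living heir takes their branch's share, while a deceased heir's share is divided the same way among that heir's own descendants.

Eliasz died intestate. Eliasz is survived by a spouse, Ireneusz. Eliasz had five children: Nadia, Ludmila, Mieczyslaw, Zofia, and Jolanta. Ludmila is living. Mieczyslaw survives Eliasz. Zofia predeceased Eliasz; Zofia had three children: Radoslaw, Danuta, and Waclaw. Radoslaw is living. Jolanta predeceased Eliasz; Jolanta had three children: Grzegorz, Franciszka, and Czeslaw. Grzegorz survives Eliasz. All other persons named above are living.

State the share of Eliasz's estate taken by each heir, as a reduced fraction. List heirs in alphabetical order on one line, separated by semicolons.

Ireneusz, as surviving spouse, takes 3/8.
The remaining 5/8 passes to Eliasz's descendants per stirpes.
The 5/8 is divided into 5 equal shares of 1/8 among Nadia, Ludmila, Mieczyslaw, Zofia, Jolanta.
Nadia is living and takes 1/8.
Ludmila is living and takes 1/8.
Mieczyslaw is living and takes 1/8.
Zofia predeceased; the 1/8 allotted to Zofia's branch passes to Zofia's issue by representation.
The 1/8 is divided into 3 equal shares of 1/24 among Radoslaw, Danuta, Waclaw.
Radoslaw is living and takes 1/24.
Danuta is living and takes 1/24.
Waclaw is living and takes 1/24.
Jolanta predeceased; the 1/8 allotted to Jolanta's branch passes to Jolanta's issue by representation.
The 1/8 is divided into 3 equal shares of 1/24 among Grzegorz, Franciszka, Czeslaw.
Grzegorz is living and takes 1/24.
Franciszka is living and takes 1/24.
Czeslaw is living and takes 1/24.

Czeslaw 1/24; Danuta 1/24; Franciszka 1/24; Grzegorz 1/24; Ireneusz 3/8; Ludmila 1/8; Mieczyslaw 1/8; Nadia 1/8; Radoslaw 1/24; Waclaw 1/24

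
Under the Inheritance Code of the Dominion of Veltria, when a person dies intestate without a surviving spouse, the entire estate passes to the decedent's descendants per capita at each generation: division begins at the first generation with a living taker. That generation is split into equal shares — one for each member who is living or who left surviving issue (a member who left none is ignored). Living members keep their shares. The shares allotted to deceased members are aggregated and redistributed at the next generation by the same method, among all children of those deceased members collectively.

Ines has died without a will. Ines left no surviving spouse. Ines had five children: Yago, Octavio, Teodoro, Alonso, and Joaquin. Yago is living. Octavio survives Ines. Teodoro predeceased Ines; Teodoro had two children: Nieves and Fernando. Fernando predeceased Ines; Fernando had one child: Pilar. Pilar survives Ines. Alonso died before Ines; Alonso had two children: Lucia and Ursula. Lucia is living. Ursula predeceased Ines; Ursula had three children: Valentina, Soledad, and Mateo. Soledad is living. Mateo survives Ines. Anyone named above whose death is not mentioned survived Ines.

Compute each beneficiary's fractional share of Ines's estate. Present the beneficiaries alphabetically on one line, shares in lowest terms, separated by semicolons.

There is no surviving spouse, so the entire estate passes to Ines's descendants per capita at each generation.
At generation 1 (Yago, Octavio, Teodoro, Alonso, Joaquin) there are 5 shares of (1)/5 = 1/5 each.
Living: Yago, Octavio, and Joaquin — each takes 1/5.
Deceased: Teodoro and Alonso. Their combined 2/5 is pooled and carried to generation 2.
At generation 2 (Nieves, Fernando, Lucia, Ursula) there are 4 shares of (2/5)/4 = 1/10 each.
Living: Nieves and Lucia — each takes 1/10.
Deceased: Fernando and Ursula. Their combined 1/5 is pooled and carried to generation 3.
At generation 3 (Pilar, Valentina, Soledad, Mateo) there are 4 shares of (1/5)/4 = 1/20 each.
Living: Pilar, Valentina, Soledad, and Mateo — each takes 1/20.

Joaquin 1/5; Lucia 1/10; Mateo 1/20; Nieves 1/10; Octavio 1/5; Pilar 1/20; Soledad 1/20; Valentina 1/20; Yago 1/5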